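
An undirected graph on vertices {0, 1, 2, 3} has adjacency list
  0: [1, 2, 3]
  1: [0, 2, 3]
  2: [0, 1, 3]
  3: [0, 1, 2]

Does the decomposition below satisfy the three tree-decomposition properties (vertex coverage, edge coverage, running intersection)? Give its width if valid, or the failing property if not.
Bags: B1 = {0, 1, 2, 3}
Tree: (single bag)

Vertex coverage: the bags together contain {0, 1, 2, 3}, the full vertex set. Edge coverage: each edge of G has both endpoints in at least one bag. Running intersection: for every vertex, the bags containing it form a connected subtree. All three properties hold, so this is a valid tree decomposition of width max|bag| − 1 = 3, and hence tw(G) ≤ 3.

Yes; width 3.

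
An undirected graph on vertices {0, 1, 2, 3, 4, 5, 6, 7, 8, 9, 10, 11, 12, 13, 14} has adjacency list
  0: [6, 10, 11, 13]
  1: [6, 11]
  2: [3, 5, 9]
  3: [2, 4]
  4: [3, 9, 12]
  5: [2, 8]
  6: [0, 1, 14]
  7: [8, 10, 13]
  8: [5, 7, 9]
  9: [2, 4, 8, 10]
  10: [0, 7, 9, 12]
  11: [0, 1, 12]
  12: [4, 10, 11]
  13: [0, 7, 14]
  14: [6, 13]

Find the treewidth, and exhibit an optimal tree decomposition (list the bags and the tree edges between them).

Treewidth 3.
One optimal decomposition is:
Bags: B1 = {2, 3, 4, 5}  B2 = {2, 4, 5, 9}  B3 = {4, 5, 8, 9}  B4 = {4, 8, 9, 12}  B5 = {8, 9, 10, 12}  B6 = {7, 8, 10, 12}  B7 = {7, 10, 11, 12}  B8 = {0, 7, 10, 11}  B9 = {0, 7, 11, 13}  B10 = {0, 1, 11, 13}  B11 = {0, 1, 6, 13}  B12 = {1, 6, 13, 14}
Tree: B1–B2, B2–B3, B3–B4, B4–B5, B5–B6, B6–B7, B7–B8, B8–B9, B9–B10, B10–B11, B11–B12

The largest bag has 4 vertices, giving width 3; this decomposition certifies tw(G) ≤ 3. For the lower bound: the 4 vertex sets {2,3,5}, {4}, {9}, {7,8,10,12} are disjoint, each induces a connected subgraph, and every pair is joined by at least one edge of G. Contracting each set to a single vertex therefore yields K_{4} as a minor, and since treewidth is minor-monotone, tw(G) ≥ tw(K_{4}) = 3. Combining the bounds, tw(G) = 3.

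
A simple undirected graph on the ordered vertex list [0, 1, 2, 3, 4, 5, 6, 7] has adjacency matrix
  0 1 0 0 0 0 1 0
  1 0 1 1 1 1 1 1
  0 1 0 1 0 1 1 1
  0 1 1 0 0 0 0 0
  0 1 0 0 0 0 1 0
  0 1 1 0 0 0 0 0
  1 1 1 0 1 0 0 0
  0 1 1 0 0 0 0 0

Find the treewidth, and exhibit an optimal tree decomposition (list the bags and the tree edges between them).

The largest bag has 3 vertices, giving width 2; this decomposition certifies tw(G) ≤ 2. For the lower bound, the 3 vertices {0, 1, 6} are pairwise adjacent, and any tree decomposition puts a clique entirely inside one bag — forcing width ≥ 2. Hence tw(G) = 2 exactly.

Treewidth 2.
One such decomposition:
Bags: B1 = {0, 1, 6}  B2 = {1, 2, 6}  B3 = {1, 2, 3}  B4 = {1, 2, 7}  B5 = {1, 4, 6}  B6 = {1, 2, 5}
Tree: B1–B2, B2–B3, B2–B4, B2–B5, B3–B6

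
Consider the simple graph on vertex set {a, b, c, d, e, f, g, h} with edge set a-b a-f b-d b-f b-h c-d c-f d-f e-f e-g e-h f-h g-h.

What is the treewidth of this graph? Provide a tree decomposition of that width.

Every bag has size at most 3, so the width is 3 − 1 = 2 and tw(G) ≤ 2. For the lower bound, the 3 vertices {e, g, h} are pairwise adjacent, and any tree decomposition puts a clique entirely inside one bag — forcing width ≥ 2. Combining the bounds, tw(G) = 2.

Treewidth 2.
Bags: B1 = {b, f, h}  B2 = {e, f, h}  B3 = {b, d, f}  B4 = {a, b, f}  B5 = {e, g, h}  B6 = {c, d, f}
Tree: B1–B2, B1–B3, B3–B4, B2–B5, B3–B6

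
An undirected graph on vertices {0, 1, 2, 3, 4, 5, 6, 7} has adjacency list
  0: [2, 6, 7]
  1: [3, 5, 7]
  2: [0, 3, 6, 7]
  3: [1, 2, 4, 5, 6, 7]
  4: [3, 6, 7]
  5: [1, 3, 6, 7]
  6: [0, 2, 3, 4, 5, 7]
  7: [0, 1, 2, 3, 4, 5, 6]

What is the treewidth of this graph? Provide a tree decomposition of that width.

Treewidth 3.
One optimal decomposition is:
Bags: B1 = {3, 5, 6, 7}  B2 = {3, 4, 6, 7}  B3 = {1, 3, 5, 7}  B4 = {2, 3, 6, 7}  B5 = {0, 2, 6, 7}
Tree: B1–B2, B1–B3, B2–B4, B4–B5

The largest bag has 4 vertices, giving width 3; this decomposition certifies tw(G) ≤ 3. On the other hand G contains the 4-clique {0, 2, 6, 7}. A clique must lie in a single bag of any decomposition, so no decomposition can have width below 3. Combining the bounds, tw(G) = 3.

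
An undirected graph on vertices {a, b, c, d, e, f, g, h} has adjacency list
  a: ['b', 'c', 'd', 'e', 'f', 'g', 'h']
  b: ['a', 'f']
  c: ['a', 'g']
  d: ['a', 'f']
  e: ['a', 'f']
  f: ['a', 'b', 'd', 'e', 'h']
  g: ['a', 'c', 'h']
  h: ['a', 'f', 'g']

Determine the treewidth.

A width-2 tree decomposition is:
Bags: B1 = {a, e, f}  B2 = {a, f, h}  B3 = {a, g, h}  B4 = {a, c, g}  B5 = {a, b, f}  B6 = {a, d, f}
Tree: B1–B2, B2–B3, B3–B4, B1–B5, B2–B6
The largest bag has 3 vertices, giving width 2; this decomposition certifies tw(G) ≤ 2. On the other hand G contains the 3-clique {a, g, h}. A clique must lie in a single bag of any decomposition, so no decomposition can have width below 2. Therefore the treewidth is 2.

2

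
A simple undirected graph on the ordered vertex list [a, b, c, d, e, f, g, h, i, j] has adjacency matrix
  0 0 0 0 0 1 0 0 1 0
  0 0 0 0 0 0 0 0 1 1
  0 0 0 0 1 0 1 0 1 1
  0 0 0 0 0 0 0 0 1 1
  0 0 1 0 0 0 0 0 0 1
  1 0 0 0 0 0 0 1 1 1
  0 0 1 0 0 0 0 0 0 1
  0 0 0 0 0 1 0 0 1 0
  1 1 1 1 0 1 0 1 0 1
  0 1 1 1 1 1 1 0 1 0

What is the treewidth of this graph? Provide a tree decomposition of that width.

Treewidth 2.
One optimal decomposition is:
Bags: B1 = {c, i, j}  B2 = {c, e, j}  B3 = {b, i, j}  B4 = {f, i, j}  B5 = {a, f, i}  B6 = {d, i, j}  B7 = {f, h, i}  B8 = {c, g, j}
Tree: B1–B2, B1–B3, B3–B4, B4–B5, B4–B6, B4–B7, B2–B8

Every bag has size at most 3, so the width is 3 − 1 = 2 and tw(G) ≤ 2. Conversely, {c, g, j} is a clique of size 3, and the vertices of any clique must share a bag in every tree decomposition; so some bag has ≥ 3 vertices and tw(G) ≥ 2. Therefore the treewidth is 2.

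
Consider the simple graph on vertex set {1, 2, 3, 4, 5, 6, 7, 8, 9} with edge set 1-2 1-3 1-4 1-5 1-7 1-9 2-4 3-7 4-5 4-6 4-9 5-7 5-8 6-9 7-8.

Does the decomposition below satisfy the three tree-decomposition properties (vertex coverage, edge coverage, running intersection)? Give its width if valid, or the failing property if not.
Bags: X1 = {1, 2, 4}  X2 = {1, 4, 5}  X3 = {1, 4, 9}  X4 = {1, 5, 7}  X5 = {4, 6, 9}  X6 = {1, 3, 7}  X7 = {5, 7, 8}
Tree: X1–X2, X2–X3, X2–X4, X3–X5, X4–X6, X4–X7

Checking the three conditions: (i) the bags cover all of {1, 2, 3, 4, 5, 6, 7, 8, 9}; (ii) for each edge, some bag contains both endpoints; (iii) the bags containing any fixed vertex form a subtree. All hold, so the decomposition is valid with width 3 − 1 = 2.

Yes; width 2.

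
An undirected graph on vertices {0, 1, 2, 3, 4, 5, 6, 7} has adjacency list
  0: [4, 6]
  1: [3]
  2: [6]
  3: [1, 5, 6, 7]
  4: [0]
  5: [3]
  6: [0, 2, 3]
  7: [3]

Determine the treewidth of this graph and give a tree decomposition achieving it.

The largest bag has 2 vertices, giving width 1; this decomposition certifies tw(G) ≤ 1. Since G has at least one edge (e.g. 6–3), it is not an edgeless graph, so tw(G) ≥ 1. Hence tw(G) = 1 exactly.

Treewidth 1.
One such decomposition:
Bags: B1 = {3, 6}  B2 = {0, 6}  B3 = {3, 5}  B4 = {3, 7}  B5 = {0, 4}  B6 = {2, 6}  B7 = {1, 3}
Tree: B1–B2, B1–B3, B3–B4, B2–B5, B1–B6, B4–B7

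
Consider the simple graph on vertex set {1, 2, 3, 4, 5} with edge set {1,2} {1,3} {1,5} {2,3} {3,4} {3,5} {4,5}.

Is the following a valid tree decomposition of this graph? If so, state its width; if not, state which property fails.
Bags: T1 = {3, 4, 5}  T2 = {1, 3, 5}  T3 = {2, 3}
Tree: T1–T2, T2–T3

No — edge (1,2) lies in no bag.

A tree decomposition must satisfy three properties: every vertex lies in some bag; for every edge, both endpoints lie together in some bag; and for every vertex, the bags containing it form a connected subtree. Here edge (1,2) lies in no bag, so the decomposition is invalid.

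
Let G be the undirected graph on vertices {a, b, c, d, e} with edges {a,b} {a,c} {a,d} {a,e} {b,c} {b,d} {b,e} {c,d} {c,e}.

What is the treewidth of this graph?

A width-3 tree decomposition is:
Bags: B1 = {a, b, c, d}  B2 = {a, b, c, e}
Tree: B1–B2
The largest bag has 4 vertices, giving width 3; this decomposition certifies tw(G) ≤ 3. Conversely, {a, b, c, d} is a clique of size 4, and the vertices of any clique must share a bag in every tree decomposition; so some bag has ≥ 4 vertices and tw(G) ≥ 3. Therefore the treewidth is 3.

3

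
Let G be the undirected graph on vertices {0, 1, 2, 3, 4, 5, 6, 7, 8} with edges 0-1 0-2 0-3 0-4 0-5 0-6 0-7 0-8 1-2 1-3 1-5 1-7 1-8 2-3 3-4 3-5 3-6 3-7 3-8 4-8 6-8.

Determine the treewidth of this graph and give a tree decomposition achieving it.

Treewidth 3.
Bags: B1 = {0, 1, 3, 8}  B2 = {0, 1, 2, 3}  B3 = {0, 3, 4, 8}  B4 = {0, 1, 3, 5}  B5 = {0, 3, 6, 8}  B6 = {0, 1, 3, 7}
Tree: B1–B2, B1–B3, B2–B4, B3–B5, B1–B6

Every bag has size at most 4, so the width is 4 − 1 = 3 and tw(G) ≤ 3. On the other hand G contains the 4-clique {0, 1, 3, 8}. A clique must lie in a single bag of any decomposition, so no decomposition can have width below 3. Therefore the treewidth is 3.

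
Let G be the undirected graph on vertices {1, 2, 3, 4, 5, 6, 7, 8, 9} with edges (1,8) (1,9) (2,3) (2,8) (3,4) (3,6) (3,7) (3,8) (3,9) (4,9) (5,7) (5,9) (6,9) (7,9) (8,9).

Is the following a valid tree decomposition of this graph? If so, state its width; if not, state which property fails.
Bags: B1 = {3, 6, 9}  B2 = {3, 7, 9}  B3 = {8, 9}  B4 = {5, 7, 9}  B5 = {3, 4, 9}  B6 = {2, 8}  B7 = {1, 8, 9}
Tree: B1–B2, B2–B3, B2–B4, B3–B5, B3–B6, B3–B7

No — edge (3,8) lies in no bag.

A tree decomposition must satisfy three properties: every vertex lies in some bag; for every edge, both endpoints lie together in some bag; and for every vertex, the bags containing it form a connected subtree. Here edge (3,8) lies in no bag, so the decomposition is invalid.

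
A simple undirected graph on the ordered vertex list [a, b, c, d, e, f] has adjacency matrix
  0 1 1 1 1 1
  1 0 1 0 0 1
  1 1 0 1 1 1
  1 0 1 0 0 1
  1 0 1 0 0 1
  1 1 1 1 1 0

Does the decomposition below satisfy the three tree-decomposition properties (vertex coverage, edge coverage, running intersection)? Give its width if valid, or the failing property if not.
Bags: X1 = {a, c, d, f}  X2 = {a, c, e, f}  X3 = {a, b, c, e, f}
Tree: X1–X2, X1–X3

A tree decomposition must satisfy three properties: every vertex lies in some bag; for every edge, both endpoints lie together in some bag; and for every vertex, the bags containing it form a connected subtree. Here bags containing vertex e are not connected in the tree, so the decomposition is invalid.

No — bags containing vertex e are not connected in the tree.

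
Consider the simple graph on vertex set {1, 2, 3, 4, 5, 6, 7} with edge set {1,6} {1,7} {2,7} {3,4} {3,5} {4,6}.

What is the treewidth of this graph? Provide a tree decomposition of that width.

Treewidth 1.
One optimal decomposition is:
Bags: B1 = {3, 5}  B2 = {3, 4}  B3 = {4, 6}  B4 = {1, 6}  B5 = {1, 7}  B6 = {2, 7}
Tree: B1–B2, B2–B3, B3–B4, B4–B5, B5–B6

Each bag holds 2 vertices, so the decomposition has width 1, which upper-bounds the treewidth. Any graph with an edge has treewidth ≥ 1, and G has the edge 5–3. Therefore the treewidth is 1.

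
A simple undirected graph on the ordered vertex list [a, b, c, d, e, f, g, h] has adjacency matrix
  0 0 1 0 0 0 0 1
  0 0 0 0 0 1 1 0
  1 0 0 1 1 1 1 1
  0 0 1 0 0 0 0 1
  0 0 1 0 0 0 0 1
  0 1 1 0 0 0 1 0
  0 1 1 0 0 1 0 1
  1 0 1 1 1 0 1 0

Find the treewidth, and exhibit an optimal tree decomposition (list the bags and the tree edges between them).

Treewidth 2.
One such decomposition:
Bags: B1 = {c, f, g}  B2 = {c, g, h}  B3 = {b, f, g}  B4 = {c, e, h}  B5 = {c, d, h}  B6 = {a, c, h}
Tree: B1–B2, B1–B3, B2–B4, B4–B5, B4–B6

Every bag has size at most 3, so the width is 3 − 1 = 2 and tw(G) ≤ 2. For the lower bound, the 3 vertices {c, d, h} are pairwise adjacent, and any tree decomposition puts a clique entirely inside one bag — forcing width ≥ 2. Combining the bounds, tw(G) = 2.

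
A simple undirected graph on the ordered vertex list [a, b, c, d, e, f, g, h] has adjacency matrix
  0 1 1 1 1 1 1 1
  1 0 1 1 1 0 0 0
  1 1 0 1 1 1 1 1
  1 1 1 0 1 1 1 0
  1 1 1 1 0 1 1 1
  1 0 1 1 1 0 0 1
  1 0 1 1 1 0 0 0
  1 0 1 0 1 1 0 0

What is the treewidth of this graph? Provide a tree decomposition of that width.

Each bag holds 5 vertices, so the decomposition has width 4, which upper-bounds the treewidth. Conversely, {a, c, d, e, g} is a clique of size 5, and the vertices of any clique must share a bag in every tree decomposition; so some bag has ≥ 5 vertices and tw(G) ≥ 4. The upper and lower bounds meet at 4, so that is the treewidth.

Treewidth 4.
One optimal decomposition is:
Bags: B1 = {a, b, c, d, e}  B2 = {a, c, d, e, f}  B3 = {a, c, d, e, g}  B4 = {a, c, e, f, h}
Tree: B1–B2, B2–B3, B2–B4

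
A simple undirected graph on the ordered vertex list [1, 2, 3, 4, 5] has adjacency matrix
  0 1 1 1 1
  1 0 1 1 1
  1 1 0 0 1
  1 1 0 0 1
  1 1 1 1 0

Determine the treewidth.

3

A width-3 tree decomposition is:
Bags: B1 = {1, 2, 3, 5}  B2 = {1, 2, 4, 5}
Tree: B1–B2
The largest bag has 4 vertices, giving width 3; this decomposition certifies tw(G) ≤ 3. For the lower bound, the 4 vertices {1, 2, 3, 5} are pairwise adjacent, and any tree decomposition puts a clique entirely inside one bag — forcing width ≥ 3. The upper and lower bounds meet at 3, so that is the treewidth.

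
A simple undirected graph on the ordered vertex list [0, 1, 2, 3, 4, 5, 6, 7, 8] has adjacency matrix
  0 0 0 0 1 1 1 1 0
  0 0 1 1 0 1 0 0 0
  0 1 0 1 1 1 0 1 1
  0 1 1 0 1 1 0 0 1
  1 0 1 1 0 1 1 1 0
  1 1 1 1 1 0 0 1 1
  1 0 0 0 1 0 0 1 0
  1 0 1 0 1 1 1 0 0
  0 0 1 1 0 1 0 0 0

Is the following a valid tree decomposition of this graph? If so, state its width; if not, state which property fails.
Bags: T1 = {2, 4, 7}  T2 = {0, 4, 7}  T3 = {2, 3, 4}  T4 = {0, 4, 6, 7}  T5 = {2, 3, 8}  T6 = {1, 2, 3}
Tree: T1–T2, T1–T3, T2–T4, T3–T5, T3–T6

A tree decomposition must satisfy three properties: every vertex lies in some bag; for every edge, both endpoints lie together in some bag; and for every vertex, the bags containing it form a connected subtree. Here vertex 5 appears in no bag, so the decomposition is invalid.

No — vertex 5 appears in no bag.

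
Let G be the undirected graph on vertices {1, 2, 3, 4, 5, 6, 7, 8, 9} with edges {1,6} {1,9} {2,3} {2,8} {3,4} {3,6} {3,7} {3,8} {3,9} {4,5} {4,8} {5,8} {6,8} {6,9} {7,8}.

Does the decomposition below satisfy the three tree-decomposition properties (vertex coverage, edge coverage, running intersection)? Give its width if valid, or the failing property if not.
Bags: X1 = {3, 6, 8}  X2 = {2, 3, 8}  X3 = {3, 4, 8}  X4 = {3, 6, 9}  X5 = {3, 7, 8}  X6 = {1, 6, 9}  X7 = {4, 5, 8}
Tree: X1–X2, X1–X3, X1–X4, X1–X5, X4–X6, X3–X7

Every vertex of G appears in some bag (union = {1, 2, 3, 4, 5, 6, 7, 8, 9}); every edge is covered by a bag; and for each vertex v the set of bags containing v is connected in the bag tree. The decomposition is therefore valid. The largest bag has 3 vertices, so the width is 2.

Yes; width 2.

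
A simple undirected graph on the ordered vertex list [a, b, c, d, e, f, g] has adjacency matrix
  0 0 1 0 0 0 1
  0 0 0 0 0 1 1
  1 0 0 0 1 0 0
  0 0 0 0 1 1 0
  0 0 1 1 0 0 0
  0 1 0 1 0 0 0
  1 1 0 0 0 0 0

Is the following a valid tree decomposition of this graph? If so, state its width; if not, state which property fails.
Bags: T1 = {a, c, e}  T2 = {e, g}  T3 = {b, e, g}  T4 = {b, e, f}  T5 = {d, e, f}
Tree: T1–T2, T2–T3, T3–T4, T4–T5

A tree decomposition must satisfy three properties: every vertex lies in some bag; for every edge, both endpoints lie together in some bag; and for every vertex, the bags containing it form a connected subtree. Here edge (a,g) lies in no bag, so the decomposition is invalid.

No — edge (a,g) lies in no bag.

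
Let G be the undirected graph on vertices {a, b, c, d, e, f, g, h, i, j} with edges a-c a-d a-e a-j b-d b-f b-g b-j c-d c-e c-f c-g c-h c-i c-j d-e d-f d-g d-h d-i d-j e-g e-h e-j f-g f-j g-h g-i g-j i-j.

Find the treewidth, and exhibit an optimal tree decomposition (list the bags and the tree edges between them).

Each bag holds 5 vertices, so the decomposition has width 4, which upper-bounds the treewidth. For the lower bound, the 5 vertices {c, d, e, g, j} are pairwise adjacent, and any tree decomposition puts a clique entirely inside one bag — forcing width ≥ 4. Therefore the treewidth is 4.

Treewidth 4.
One optimal decomposition is:
Bags: B1 = {c, d, e, g, j}  B2 = {c, d, f, g, j}  B3 = {c, d, e, g, h}  B4 = {a, c, d, e, j}  B5 = {c, d, g, i, j}  B6 = {b, d, f, g, j}
Tree: B1–B2, B1–B3, B1–B4, B1–B5, B2–B6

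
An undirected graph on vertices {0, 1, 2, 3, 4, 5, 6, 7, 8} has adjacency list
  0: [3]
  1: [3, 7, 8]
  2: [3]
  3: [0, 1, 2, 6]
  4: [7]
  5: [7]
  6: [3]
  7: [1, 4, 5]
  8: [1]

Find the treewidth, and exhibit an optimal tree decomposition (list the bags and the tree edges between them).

Treewidth 1.
One optimal decomposition is:
Bags: B1 = {1, 3}  B2 = {1, 7}  B3 = {3, 6}  B4 = {0, 3}  B5 = {2, 3}  B6 = {4, 7}  B7 = {5, 7}  B8 = {1, 8}
Tree: B1–B2, B1–B3, B3–B4, B1–B5, B2–B6, B6–B7, B2–B8

Every bag has size at most 2, so the width is 2 − 1 = 1 and tw(G) ≤ 1. Any graph with an edge has treewidth ≥ 1, and G has the edge 1–3. Combining the bounds, tw(G) = 1.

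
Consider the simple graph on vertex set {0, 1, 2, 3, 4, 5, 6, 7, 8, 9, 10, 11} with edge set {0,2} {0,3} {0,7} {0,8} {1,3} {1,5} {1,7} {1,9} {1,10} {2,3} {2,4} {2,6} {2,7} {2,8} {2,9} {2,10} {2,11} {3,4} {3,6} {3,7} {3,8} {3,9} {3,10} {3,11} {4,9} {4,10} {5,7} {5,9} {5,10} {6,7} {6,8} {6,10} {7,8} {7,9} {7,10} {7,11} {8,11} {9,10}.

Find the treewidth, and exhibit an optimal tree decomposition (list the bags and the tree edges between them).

Each bag holds 5 vertices, so the decomposition has width 4, which upper-bounds the treewidth. On the other hand G contains the 5-clique {1, 3, 7, 9, 10}. A clique must lie in a single bag of any decomposition, so no decomposition can have width below 4. Therefore the treewidth is 4.

Treewidth 4.
One optimal decomposition is:
Bags: B1 = {2, 3, 6, 7, 10}  B2 = {2, 3, 7, 9, 10}  B3 = {2, 3, 4, 9, 10}  B4 = {2, 3, 6, 7, 8}  B5 = {0, 2, 3, 7, 8}  B6 = {2, 3, 7, 8, 11}  B7 = {1, 3, 7, 9, 10}  B8 = {1, 5, 7, 9, 10}
Tree: B1–B2, B2–B3, B1–B4, B4–B5, B5–B6, B2–B7, B7–B8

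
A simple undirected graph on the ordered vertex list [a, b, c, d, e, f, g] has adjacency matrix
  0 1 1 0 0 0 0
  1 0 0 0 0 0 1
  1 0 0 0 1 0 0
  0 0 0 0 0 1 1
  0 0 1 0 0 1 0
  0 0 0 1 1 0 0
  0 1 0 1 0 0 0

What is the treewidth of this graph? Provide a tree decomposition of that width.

Each bag holds 3 vertices, so the decomposition has width 2, which upper-bounds the treewidth. For the lower bound, G contains the cycle g–d–f–e–c–a–b–g, so G is not a forest; only forests have treewidth ≤ 1, hence tw(G) ≥ 2. The upper and lower bounds meet at 2, so that is the treewidth.

Treewidth 2.
One optimal decomposition is:
Bags: B1 = {d, f, g}  B2 = {e, f, g}  B3 = {c, e, g}  B4 = {a, c, g}  B5 = {a, b, g}
Tree: B1–B2, B2–B3, B3–B4, B4–B5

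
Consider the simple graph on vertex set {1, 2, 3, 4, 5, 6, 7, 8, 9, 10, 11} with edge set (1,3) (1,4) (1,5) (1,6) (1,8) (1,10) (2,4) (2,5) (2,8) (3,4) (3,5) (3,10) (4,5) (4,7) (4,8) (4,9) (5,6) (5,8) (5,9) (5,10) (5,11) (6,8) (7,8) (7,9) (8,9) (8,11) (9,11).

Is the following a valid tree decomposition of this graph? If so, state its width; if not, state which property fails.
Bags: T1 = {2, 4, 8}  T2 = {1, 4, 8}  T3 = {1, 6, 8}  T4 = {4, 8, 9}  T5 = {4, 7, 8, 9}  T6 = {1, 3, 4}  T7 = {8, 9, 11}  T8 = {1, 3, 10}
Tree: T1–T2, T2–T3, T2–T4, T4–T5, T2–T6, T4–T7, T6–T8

No — vertex 5 appears in no bag.

A tree decomposition must satisfy three properties: every vertex lies in some bag; for every edge, both endpoints lie together in some bag; and for every vertex, the bags containing it form a connected subtree. Here vertex 5 appears in no bag, so the decomposition is invalid.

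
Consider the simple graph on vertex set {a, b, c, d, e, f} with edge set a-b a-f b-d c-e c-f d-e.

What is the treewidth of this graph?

A width-2 tree decomposition is:
Bags: B1 = {a, c, f}  B2 = {a, b, c}  B3 = {b, c, d}  B4 = {c, d, e}
Tree: B1–B2, B2–B3, B3–B4
Every bag has size at most 3, so the width is 3 − 1 = 2 and tw(G) ≤ 2. For the lower bound, G contains the cycle c–f–a–b–d–e–c, so G is not a forest; only forests have treewidth ≤ 1, hence tw(G) ≥ 2. Therefore the treewidth is 2.

2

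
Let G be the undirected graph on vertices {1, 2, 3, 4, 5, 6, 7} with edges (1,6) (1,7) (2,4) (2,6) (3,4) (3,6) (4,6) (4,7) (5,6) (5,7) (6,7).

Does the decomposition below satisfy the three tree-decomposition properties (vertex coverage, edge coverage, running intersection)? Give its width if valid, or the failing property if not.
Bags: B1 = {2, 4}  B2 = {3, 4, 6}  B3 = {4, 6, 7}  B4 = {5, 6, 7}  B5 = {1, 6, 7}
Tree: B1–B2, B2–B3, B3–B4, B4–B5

A tree decomposition must satisfy three properties: every vertex lies in some bag; for every edge, both endpoints lie together in some bag; and for every vertex, the bags containing it form a connected subtree. Here edge (6,2) lies in no bag, so the decomposition is invalid.

No — edge (6,2) lies in no bag.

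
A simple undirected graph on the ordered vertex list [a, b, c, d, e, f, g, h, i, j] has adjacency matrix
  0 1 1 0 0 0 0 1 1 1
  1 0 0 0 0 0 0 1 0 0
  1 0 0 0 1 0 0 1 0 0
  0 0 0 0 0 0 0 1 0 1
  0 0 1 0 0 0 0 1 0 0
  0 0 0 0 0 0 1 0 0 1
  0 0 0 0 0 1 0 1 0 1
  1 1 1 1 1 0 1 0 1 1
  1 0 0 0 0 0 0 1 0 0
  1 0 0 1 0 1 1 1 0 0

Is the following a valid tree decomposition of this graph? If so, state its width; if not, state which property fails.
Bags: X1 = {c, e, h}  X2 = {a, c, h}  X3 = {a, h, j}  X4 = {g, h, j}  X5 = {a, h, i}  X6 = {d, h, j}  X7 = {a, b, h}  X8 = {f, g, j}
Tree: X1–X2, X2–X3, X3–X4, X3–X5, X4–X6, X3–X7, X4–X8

Yes; width 2.

Checking the three conditions: (i) the bags cover all of {a, b, c, d, e, f, g, h, i, j}; (ii) for each edge, some bag contains both endpoints; (iii) the bags containing any fixed vertex form a subtree. All hold, so the decomposition is valid with width 3 − 1 = 2.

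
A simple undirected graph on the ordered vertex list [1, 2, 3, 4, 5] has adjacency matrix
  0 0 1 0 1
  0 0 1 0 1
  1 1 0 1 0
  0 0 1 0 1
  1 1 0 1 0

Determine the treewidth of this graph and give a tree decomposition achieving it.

Every bag has size at most 3, so the width is 3 − 1 = 2 and tw(G) ≤ 2. Since 5–1–3–4–5 is a cycle in G, G is not acyclic. Forests are exactly the graphs of treewidth ≤ 1, so tw(G) ≥ 2. Combining the bounds, tw(G) = 2.

Treewidth 2.
One optimal decomposition is:
Bags: B1 = {1, 3, 5}  B2 = {3, 4, 5}  B3 = {2, 3, 5}
Tree: B1–B2, B2–B3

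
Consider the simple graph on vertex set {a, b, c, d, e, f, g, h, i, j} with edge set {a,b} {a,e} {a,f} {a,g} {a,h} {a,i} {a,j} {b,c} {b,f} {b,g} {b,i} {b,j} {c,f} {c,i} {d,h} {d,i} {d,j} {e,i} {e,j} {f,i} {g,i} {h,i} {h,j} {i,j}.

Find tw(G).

A width-3 tree decomposition is:
Bags: B1 = {a, h, i, j}  B2 = {d, h, i, j}  B3 = {a, b, i, j}  B4 = {a, b, f, i}  B5 = {a, e, i, j}  B6 = {a, b, g, i}  B7 = {b, c, f, i}
Tree: B1–B2, B1–B3, B3–B4, B1–B5, B3–B6, B4–B7
Every bag has size at most 4, so the width is 4 − 1 = 3 and tw(G) ≤ 3. On the other hand G contains the 4-clique {d, h, i, j}. A clique must lie in a single bag of any decomposition, so no decomposition can have width below 3. Combining the bounds, tw(G) = 3.

3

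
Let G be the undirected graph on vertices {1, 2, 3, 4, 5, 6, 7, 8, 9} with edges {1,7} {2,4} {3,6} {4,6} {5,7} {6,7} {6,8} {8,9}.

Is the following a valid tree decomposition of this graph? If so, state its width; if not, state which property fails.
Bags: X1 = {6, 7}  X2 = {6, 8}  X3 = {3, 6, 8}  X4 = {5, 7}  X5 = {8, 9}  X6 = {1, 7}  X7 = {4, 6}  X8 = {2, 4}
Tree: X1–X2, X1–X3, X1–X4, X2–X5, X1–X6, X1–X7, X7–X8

A tree decomposition must satisfy three properties: every vertex lies in some bag; for every edge, both endpoints lie together in some bag; and for every vertex, the bags containing it form a connected subtree. Here bags containing vertex 8 are not connected in the tree, so the decomposition is invalid.

No — bags containing vertex 8 are not connected in the tree.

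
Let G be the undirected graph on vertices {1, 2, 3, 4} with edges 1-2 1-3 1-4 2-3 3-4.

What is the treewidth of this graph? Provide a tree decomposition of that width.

The largest bag has 3 vertices, giving width 2; this decomposition certifies tw(G) ≤ 2. For the lower bound, the 3 vertices {1, 2, 3} are pairwise adjacent, and any tree decomposition puts a clique entirely inside one bag — forcing width ≥ 2. The upper and lower bounds meet at 2, so that is the treewidth.

Treewidth 2.
Bags: B1 = {1, 3, 4}  B2 = {1, 2, 3}
Tree: B1–B2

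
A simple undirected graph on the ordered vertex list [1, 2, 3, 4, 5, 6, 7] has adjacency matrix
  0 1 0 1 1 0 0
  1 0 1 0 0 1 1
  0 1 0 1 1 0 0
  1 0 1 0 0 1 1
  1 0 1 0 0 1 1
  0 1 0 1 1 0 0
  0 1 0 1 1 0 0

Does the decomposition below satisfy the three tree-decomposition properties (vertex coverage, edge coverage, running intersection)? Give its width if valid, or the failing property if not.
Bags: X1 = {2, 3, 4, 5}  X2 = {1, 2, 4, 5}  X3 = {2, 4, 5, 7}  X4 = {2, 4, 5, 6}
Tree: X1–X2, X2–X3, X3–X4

Yes; width 3.

Vertex coverage: the bags together contain {1, 2, 3, 4, 5, 6, 7}, the full vertex set. Edge coverage: each edge of G has both endpoints in at least one bag. Running intersection: for every vertex, the bags containing it form a connected subtree. All three properties hold, so this is a valid tree decomposition of width max|bag| − 1 = 3, and hence tw(G) ≤ 3.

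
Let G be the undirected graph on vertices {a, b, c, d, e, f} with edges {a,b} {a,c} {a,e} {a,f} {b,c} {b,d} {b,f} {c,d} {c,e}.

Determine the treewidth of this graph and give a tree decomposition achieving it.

The largest bag has 3 vertices, giving width 2; this decomposition certifies tw(G) ≤ 2. For the lower bound, the 3 vertices {b, c, d} are pairwise adjacent, and any tree decomposition puts a clique entirely inside one bag — forcing width ≥ 2. Hence tw(G) = 2 exactly.

Treewidth 2.
Bags: B1 = {a, b, c}  B2 = {a, b, f}  B3 = {b, c, d}  B4 = {a, c, e}
Tree: B1–B2, B1–B3, B1–B4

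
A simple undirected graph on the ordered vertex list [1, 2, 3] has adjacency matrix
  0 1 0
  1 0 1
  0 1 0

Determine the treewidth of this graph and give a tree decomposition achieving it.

Every bag has size at most 2, so the width is 2 − 1 = 1 and tw(G) ≤ 1. Since G has at least one edge (e.g. 2–1), it is not an edgeless graph, so tw(G) ≥ 1. Therefore the treewidth is 1.

Treewidth 1.
One such decomposition:
Bags: B1 = {1, 2}  B2 = {2, 3}
Tree: B1–B2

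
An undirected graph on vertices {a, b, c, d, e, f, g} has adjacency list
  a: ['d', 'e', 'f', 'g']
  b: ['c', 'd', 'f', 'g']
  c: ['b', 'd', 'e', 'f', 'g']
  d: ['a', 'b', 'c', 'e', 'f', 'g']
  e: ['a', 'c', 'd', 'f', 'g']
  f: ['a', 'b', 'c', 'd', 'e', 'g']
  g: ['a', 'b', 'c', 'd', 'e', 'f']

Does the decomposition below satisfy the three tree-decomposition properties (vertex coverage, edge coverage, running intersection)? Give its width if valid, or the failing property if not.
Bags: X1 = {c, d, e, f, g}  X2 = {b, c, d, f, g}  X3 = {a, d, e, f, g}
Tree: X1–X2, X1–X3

Yes; width 4.

Checking the three conditions: (i) the bags cover all of {a, b, c, d, e, f, g}; (ii) for each edge, some bag contains both endpoints; (iii) the bags containing any fixed vertex form a subtree. All hold, so the decomposition is valid with width 5 − 1 = 4.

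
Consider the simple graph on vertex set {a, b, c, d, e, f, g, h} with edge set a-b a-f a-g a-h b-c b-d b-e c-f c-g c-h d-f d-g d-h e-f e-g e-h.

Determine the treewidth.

A width-4 tree decomposition is:
Bags: B1 = {a, c, d, e, f}  B2 = {a, b, c, d, e}  B3 = {a, c, d, e, g}  B4 = {a, c, d, e, h}
Tree: B1–B2, B2–B3, B3–B4
The largest bag has 5 vertices, giving width 4; this decomposition certifies tw(G) ≤ 4. For the lower bound: the 5 vertex sets {d,f}, {a,b}, {c,g}, {e}, {h} are disjoint, each induces a connected subgraph, and every pair is joined by at least one edge of G. Contracting each set to a single vertex therefore yields K_{5} as a minor, and since treewidth is minor-monotone, tw(G) ≥ tw(K_{5}) = 4. The upper and lower bounds meet at 4, so that is the treewidth.

4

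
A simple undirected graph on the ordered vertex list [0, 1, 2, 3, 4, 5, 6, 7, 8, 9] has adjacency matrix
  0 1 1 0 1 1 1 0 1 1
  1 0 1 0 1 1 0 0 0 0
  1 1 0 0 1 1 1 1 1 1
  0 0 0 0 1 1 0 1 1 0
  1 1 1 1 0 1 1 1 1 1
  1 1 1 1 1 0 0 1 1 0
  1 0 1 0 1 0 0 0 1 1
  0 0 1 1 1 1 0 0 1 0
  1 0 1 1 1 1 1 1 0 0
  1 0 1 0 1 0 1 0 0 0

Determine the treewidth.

4

A width-4 tree decomposition is:
Bags: B1 = {0, 2, 4, 5, 8}  B2 = {2, 4, 5, 7, 8}  B3 = {3, 4, 5, 7, 8}  B4 = {0, 2, 4, 6, 8}  B5 = {0, 2, 4, 6, 9}  B6 = {0, 1, 2, 4, 5}
Tree: B1–B2, B2–B3, B1–B4, B4–B5, B1–B6
Each bag holds 5 vertices, so the decomposition has width 4, which upper-bounds the treewidth. On the other hand G contains the 5-clique {0, 2, 4, 6, 9}. A clique must lie in a single bag of any decomposition, so no decomposition can have width below 4. The upper and lower bounds meet at 4, so that is the treewidth.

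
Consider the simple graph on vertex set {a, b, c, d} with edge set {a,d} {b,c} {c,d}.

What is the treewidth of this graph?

A width-1 tree decomposition is:
Bags: B1 = {b, c}  B2 = {c, d}  B3 = {a, d}
Tree: B1–B2, B2–B3
Every bag has size at most 2, so the width is 2 − 1 = 1 and tw(G) ≤ 1. Since G has at least one edge (e.g. b–c), it is not an edgeless graph, so tw(G) ≥ 1. Hence tw(G) = 1 exactly.

1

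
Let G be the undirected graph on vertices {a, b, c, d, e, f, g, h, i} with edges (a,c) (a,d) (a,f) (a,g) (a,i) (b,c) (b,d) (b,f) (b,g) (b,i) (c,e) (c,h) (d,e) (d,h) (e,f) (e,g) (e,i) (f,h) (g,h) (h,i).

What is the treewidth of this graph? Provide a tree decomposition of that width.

The largest bag has 5 vertices, giving width 4; this decomposition certifies tw(G) ≤ 4. For the lower bound: the 5 vertex sets {a,c}, {b,i}, {d,e}, {h}, {f} are disjoint, each induces a connected subgraph, and every pair is joined by at least one edge of G. Contracting each set to a single vertex therefore yields K_{5} as a minor, and since treewidth is minor-monotone, tw(G) ≥ tw(K_{5}) = 4. The upper and lower bounds meet at 4, so that is the treewidth.

Treewidth 4.
One optimal decomposition is:
Bags: B1 = {a, b, c, e, h}  B2 = {a, b, e, h, i}  B3 = {a, b, d, e, h}  B4 = {a, b, e, f, h}  B5 = {a, b, e, g, h}
Tree: B1–B2, B2–B3, B3–B4, B4–B5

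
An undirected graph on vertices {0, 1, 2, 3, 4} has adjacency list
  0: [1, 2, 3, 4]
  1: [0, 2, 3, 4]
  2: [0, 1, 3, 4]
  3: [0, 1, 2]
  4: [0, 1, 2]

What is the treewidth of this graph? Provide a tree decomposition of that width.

The largest bag has 4 vertices, giving width 3; this decomposition certifies tw(G) ≤ 3. For the lower bound, the 4 vertices {0, 1, 2, 3} are pairwise adjacent, and any tree decomposition puts a clique entirely inside one bag — forcing width ≥ 3. Hence tw(G) = 3 exactly.

Treewidth 3.
One such decomposition:
Bags: B1 = {0, 1, 2, 4}  B2 = {0, 1, 2, 3}
Tree: B1–B2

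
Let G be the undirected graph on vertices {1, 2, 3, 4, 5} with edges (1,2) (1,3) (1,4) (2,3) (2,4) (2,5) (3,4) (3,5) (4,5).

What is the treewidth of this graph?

A width-3 tree decomposition is:
Bags: B1 = {1, 2, 3, 4}  B2 = {2, 3, 4, 5}
Tree: B1–B2
The largest bag has 4 vertices, giving width 3; this decomposition certifies tw(G) ≤ 3. For the lower bound, the 4 vertices {1, 2, 3, 4} are pairwise adjacent, and any tree decomposition puts a clique entirely inside one bag — forcing width ≥ 3. The upper and lower bounds meet at 3, so that is the treewidth.

3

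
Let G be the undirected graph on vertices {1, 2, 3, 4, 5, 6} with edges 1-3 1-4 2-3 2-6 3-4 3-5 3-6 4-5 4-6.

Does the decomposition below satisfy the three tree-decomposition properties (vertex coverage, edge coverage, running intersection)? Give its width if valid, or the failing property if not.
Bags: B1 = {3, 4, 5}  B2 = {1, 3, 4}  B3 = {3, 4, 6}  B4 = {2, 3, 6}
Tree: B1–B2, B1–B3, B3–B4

Checking the three conditions: (i) the bags cover all of {1, 2, 3, 4, 5, 6}; (ii) for each edge, some bag contains both endpoints; (iii) the bags containing any fixed vertex form a subtree. All hold, so the decomposition is valid with width 3 − 1 = 2.

Yes; width 2.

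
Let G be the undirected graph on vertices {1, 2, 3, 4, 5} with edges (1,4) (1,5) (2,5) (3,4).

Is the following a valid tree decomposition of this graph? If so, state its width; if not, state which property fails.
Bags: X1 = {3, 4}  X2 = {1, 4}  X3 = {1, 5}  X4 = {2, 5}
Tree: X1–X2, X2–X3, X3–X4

Checking the three conditions: (i) the bags cover all of {1, 2, 3, 4, 5}; (ii) for each edge, some bag contains both endpoints; (iii) the bags containing any fixed vertex form a subtree. All hold, so the decomposition is valid with width 2 − 1 = 1.

Yes; width 1.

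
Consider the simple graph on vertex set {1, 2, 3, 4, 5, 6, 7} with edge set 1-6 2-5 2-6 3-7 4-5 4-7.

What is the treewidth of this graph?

1

A width-1 tree decomposition is:
Bags: B1 = {3, 7}  B2 = {4, 7}  B3 = {4, 5}  B4 = {2, 5}  B5 = {2, 6}  B6 = {1, 6}
Tree: B1–B2, B2–B3, B3–B4, B4–B5, B5–B6
The largest bag has 2 vertices, giving width 1; this decomposition certifies tw(G) ≤ 1. Since G has at least one edge (e.g. 3–7), it is not an edgeless graph, so tw(G) ≥ 1. Hence tw(G) = 1 exactly.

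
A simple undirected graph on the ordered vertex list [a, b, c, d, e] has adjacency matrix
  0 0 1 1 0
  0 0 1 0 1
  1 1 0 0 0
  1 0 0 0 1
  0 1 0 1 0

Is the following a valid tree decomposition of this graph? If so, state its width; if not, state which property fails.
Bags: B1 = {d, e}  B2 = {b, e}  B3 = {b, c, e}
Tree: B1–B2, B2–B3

A tree decomposition must satisfy three properties: every vertex lies in some bag; for every edge, both endpoints lie together in some bag; and for every vertex, the bags containing it form a connected subtree. Here vertex a appears in no bag, so the decomposition is invalid.

No — vertex a appears in no bag.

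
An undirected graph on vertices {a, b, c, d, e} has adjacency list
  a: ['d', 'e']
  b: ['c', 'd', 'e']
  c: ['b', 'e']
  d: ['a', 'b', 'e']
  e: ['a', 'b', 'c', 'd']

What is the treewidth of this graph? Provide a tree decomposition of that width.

The largest bag has 3 vertices, giving width 2; this decomposition certifies tw(G) ≤ 2. On the other hand G contains the 3-clique {a, d, e}. A clique must lie in a single bag of any decomposition, so no decomposition can have width below 2. The upper and lower bounds meet at 2, so that is the treewidth.

Treewidth 2.
One such decomposition:
Bags: B1 = {b, d, e}  B2 = {b, c, e}  B3 = {a, d, e}
Tree: B1–B2, B1–B3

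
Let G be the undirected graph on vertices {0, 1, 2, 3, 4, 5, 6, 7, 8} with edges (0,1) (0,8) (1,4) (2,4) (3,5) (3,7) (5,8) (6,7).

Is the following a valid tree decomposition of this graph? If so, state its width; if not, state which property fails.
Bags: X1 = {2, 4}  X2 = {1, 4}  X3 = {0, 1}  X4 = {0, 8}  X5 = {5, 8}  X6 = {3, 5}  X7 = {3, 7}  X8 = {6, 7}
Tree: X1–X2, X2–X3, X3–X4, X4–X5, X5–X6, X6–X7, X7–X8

Vertex coverage: the bags together contain {0, 1, 2, 3, 4, 5, 6, 7, 8}, the full vertex set. Edge coverage: each edge of G has both endpoints in at least one bag. Running intersection: for every vertex, the bags containing it form a connected subtree. All three properties hold, so this is a valid tree decomposition of width max|bag| − 1 = 1, and hence tw(G) ≤ 1.

Yes; width 1.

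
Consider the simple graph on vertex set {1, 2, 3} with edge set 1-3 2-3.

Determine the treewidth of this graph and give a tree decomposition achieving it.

Treewidth 1.
Bags: B1 = {2, 3}  B2 = {1, 3}
Tree: B1–B2

Every bag has size at most 2, so the width is 2 − 1 = 1 and tw(G) ≤ 1. Any graph with an edge has treewidth ≥ 1, and G has the edge 3–2. Combining the bounds, tw(G) = 1.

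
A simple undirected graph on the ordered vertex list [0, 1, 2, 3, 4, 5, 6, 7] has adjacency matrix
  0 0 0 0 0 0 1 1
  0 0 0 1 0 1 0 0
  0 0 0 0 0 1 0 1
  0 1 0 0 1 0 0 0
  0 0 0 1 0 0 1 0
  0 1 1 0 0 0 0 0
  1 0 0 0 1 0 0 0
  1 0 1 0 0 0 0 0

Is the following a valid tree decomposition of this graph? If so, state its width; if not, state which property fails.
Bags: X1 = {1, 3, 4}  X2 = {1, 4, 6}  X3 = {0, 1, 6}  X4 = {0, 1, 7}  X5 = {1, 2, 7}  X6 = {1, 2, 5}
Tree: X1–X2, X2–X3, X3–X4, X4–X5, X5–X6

Yes; width 2.

Vertex coverage: the bags together contain {0, 1, 2, 3, 4, 5, 6, 7}, the full vertex set. Edge coverage: each edge of G has both endpoints in at least one bag. Running intersection: for every vertex, the bags containing it form a connected subtree. All three properties hold, so this is a valid tree decomposition of width max|bag| − 1 = 2, and hence tw(G) ≤ 2.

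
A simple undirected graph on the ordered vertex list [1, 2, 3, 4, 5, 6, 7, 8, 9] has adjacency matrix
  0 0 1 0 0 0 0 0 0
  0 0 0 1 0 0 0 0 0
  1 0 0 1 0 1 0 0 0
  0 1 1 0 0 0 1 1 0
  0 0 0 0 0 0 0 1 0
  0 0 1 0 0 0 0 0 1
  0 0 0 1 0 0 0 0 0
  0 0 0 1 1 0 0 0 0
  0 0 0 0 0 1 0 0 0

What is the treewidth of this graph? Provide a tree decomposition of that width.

Treewidth 1.
One optimal decomposition is:
Bags: B1 = {1, 3}  B2 = {3, 4}  B3 = {4, 8}  B4 = {3, 6}  B5 = {4, 7}  B6 = {2, 4}  B7 = {6, 9}  B8 = {5, 8}
Tree: B1–B2, B2–B3, B1–B4, B3–B5, B2–B6, B4–B7, B3–B8

Every bag has size at most 2, so the width is 2 − 1 = 1 and tw(G) ≤ 1. G has an edge, so its treewidth is at least 1. Therefore the treewidth is 1.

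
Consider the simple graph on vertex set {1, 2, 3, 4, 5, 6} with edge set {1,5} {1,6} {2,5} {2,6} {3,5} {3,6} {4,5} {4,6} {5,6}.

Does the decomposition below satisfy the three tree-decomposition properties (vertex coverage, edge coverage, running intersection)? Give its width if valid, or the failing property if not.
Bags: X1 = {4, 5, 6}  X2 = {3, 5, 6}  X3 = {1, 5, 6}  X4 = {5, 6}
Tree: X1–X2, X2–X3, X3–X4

A tree decomposition must satisfy three properties: every vertex lies in some bag; for every edge, both endpoints lie together in some bag; and for every vertex, the bags containing it form a connected subtree. Here vertex 2 appears in no bag, so the decomposition is invalid.

No — vertex 2 appears in no bag.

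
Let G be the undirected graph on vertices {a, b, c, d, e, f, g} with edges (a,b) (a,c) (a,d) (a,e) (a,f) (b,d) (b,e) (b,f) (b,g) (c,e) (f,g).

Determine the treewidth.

2

A width-2 tree decomposition is:
Bags: B1 = {a, b, e}  B2 = {a, c, e}  B3 = {a, b, f}  B4 = {a, b, d}  B5 = {b, f, g}
Tree: B1–B2, B1–B3, B3–B4, B3–B5
Every bag has size at most 3, so the width is 3 − 1 = 2 and tw(G) ≤ 2. On the other hand G contains the 3-clique {b, f, g}. A clique must lie in a single bag of any decomposition, so no decomposition can have width below 2. Hence tw(G) = 2 exactly.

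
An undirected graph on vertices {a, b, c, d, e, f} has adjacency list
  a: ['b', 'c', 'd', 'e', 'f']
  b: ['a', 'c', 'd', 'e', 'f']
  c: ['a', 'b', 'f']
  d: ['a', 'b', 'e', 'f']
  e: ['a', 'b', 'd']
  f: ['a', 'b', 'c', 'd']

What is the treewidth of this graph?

A width-3 tree decomposition is:
Bags: B1 = {a, b, c, f}  B2 = {a, b, d, f}  B3 = {a, b, d, e}
Tree: B1–B2, B2–B3
Each bag holds 4 vertices, so the decomposition has width 3, which upper-bounds the treewidth. Conversely, {a, b, d, e} is a clique of size 4, and the vertices of any clique must share a bag in every tree decomposition; so some bag has ≥ 4 vertices and tw(G) ≥ 3. Combining the bounds, tw(G) = 3.

3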